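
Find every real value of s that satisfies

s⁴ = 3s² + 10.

s = -2.2361 or s = 2.2361

Let u = s². The equation becomes u² - 3u - 10 = 0.
Factor: (u - 5)(u + 2) = 0, so u = 5 or u = -2.
s² = 5 gives s = ±√(5) ≈ ±2.2361.
s² = -2 < 0 has no real solution.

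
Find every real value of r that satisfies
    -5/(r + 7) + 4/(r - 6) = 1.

Multiply both sides by (r + 7)(r - 6):
-5(r - 6) + 4(r + 7) = (r + 7)(r - 6).
Expand and collect terms: r² + 2r - 100 = 0.
By the quadratic formula, r = (-2 ± √404) / 2, so r ≈ 9.0499 or r ≈ -11.0499.
Neither value makes a denominator zero (r ≠ -7, r ≠ 6), so both are valid.

r = -11.0499 or r = 9.0499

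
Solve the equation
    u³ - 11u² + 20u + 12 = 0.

Possible rational roots are divisors of 12. Testing u = 3 gives 0, so (u - 3) is a factor.
Divide: u³ - 11u² + 20u + 12 = (u - 3)(u² - 8u - 4).
Apply the quadratic formula to u² - 8u - 4 = 0: u = (8 ± √80)/2, i.e. u ≈ 8.4721 or u ≈ -0.4721.

u = -0.4721 or u = 3 or u = 8.4721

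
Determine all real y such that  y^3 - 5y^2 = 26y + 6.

y = -3 or y = -0.2426 or y = 8.2426

Rearrange: y^3 - 5y^2 - 26y - 6 = 0.
Possible rational roots are divisors of -6. Testing y = -3 gives 0, so (y + 3) is a factor.
Divide: y^3 - 5y^2 - 26y - 6 = (y + 3)(y^2 - 8y - 2).
Apply the quadratic formula to y^2 - 8y - 2 = 0: y = (8 +/- sqrt(72))/2, i.e. y ~= 8.2426 or y ~= -0.2426.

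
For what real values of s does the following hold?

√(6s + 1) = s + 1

s = 0 or s = 4

Square both sides: 6s + 1 = (s + 1)².
Expand and rearrange: s² - 4s = 0.
Solving gives s = 4 or s = 0.
Check each candidate in the original equation:
  s = 4: √(25) = 5, while s + 1 = 5 — valid.
  s = 0: √(1) = 1, while s + 1 = 1 — valid.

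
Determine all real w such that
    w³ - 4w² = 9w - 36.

Rearrange: w³ - 4w² - 9w + 36 = 0.
Possible rational roots are divisors of 36. Testing w = 4 gives 0, so (w - 4) is a factor.
Divide: w³ - 4w² - 9w + 36 = (w - 4)(w² - 9).
Factor the quadratic: w = 3 or w = -3.

w = -3 or w = 3 or w = 4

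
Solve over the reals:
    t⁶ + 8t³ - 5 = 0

t = -2.0474 or t = 0.8352

Let u = t³. The equation becomes u² + 8u - 5 = 0.
By the quadratic formula, u = -4 + √(21) or u = -√(21) - 4.
t³ = -4 + √(21) gives t = ∛(-4 + √(21)) ≈ 0.8352.
t³ = -√(21) - 4 gives t = -∛(4 + √(21)) ≈ -2.0474.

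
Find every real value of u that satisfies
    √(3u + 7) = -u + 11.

u = 6

Square both sides: 3u + 7 = (-u + 11)².
Expand and rearrange: u² - 25u + 114 = 0.
Solving gives u = 19 or u = 6.
Check each candidate in the original equation:
  u = 19: √(64) = 8, while -u + 11 = -8 — extraneous.
  u = 6: √(25) = 5, while -u + 11 = 5 — valid.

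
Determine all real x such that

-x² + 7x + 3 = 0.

Discriminant: (7)² − 4·(-1)·3 = 61.
Quadratic formula: x = (-7 ± √61) / (-2).
So x = 7/2 - √(61)/2 ≈ -0.4051 or x = 7/2 + √(61)/2 ≈ 7.4051.

x = -0.4051 or x = 7.4051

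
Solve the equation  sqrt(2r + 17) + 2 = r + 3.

Isolate the radical: sqrt(2r + 17) = r + 1.
Square both sides: 2r + 17 = (r + 1)^2.
Expand and rearrange: r^2 - 16 = 0.
Solving gives r = 4 or r = -4.
Check each candidate in the original equation:
  r = 4: sqrt(25) = 5, while r + 1 = 5 — valid.
  r = -4: sqrt(9) = 3, while r + 1 = -3 — extraneous.

r = 4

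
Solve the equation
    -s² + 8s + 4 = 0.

s = -0.4721 or s = 8.4721

Discriminant: (8)² − 4·(-1)·4 = 80.
Quadratic formula: s = (-8 ± √80) / (-2).
So s = 4 - 2·√(5) ≈ -0.4721 or s = 4 + 2·√(5) ≈ 8.4721.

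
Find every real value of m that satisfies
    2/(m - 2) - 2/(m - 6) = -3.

Multiply both sides by (m - 2)(m - 6):
2(m - 6) - 2(m - 2) = -3(m - 2)(m - 6).
Expand and collect terms: -3m² + 24m - 28 = 0.
By the quadratic formula, m = (-24 ± √240) / -6, so m ≈ 1.418 or m ≈ 6.582.
Neither value makes a denominator zero (m ≠ 2, m ≠ 6), so both are valid.

m = 1.418 or m = 6.582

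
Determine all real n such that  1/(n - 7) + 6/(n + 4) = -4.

n = -5.5305 or n = 6.7805

Multiply both sides by (n - 7)(n + 4):
(n + 4) + 6(n - 7) = -4(n - 7)(n + 4).
Expand and collect terms: -4n² + 5n + 150 = 0.
By the quadratic formula, n = (-5 ± √2425) / -8, so n ≈ -5.5305 or n ≈ 6.7805.
Neither value makes a denominator zero (n ≠ 7, n ≠ -4), so both are valid.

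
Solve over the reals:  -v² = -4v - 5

Bring every term to one side: -v² + 4v + 5 = 0.
Factor: -1(v - 5)(v + 1) = 0.
So v = 5 or v = -1.

v = -1 or v = 5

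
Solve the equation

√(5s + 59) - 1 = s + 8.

Isolate the radical: √(5s + 59) = s + 9.
Square both sides: 5s + 59 = (s + 9)².
Expand and rearrange: s² + 13s + 22 = 0.
Solving gives s = -2 or s = -11.
Check each candidate in the original equation:
  s = -2: √(49) = 7, while s + 9 = 7 — valid.
  s = -11: √(4) = 2, while s + 9 = -2 — extraneous.

s = -2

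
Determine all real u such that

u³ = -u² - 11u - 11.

Rearrange: u³ + u² + 11u + 11 = 0.
Possible rational roots are divisors of 11. Testing u = -1 gives 0, so (u + 1) is a factor.
Divide: u³ + u² + 11u + 11 = (u + 1)(u² + 11).
The quadratic u² + 11 has discriminant -44 < 0, so no further real roots.

u = -1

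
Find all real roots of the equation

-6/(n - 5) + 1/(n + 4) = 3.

n = -3.5651 or n = 2.8985

Multiply both sides by (n - 5)(n + 4):
-6(n + 4) + (n - 5) = 3(n - 5)(n + 4).
Expand and collect terms: 3n² + 2n - 31 = 0.
By the quadratic formula, n = (-2 ± √376) / 6, so n ≈ 2.8985 or n ≈ -3.5651.
Neither value makes a denominator zero (n ≠ 5, n ≠ -4), so both are valid.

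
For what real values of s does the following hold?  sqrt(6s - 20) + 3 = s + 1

Isolate the radical: sqrt(6s - 20) = s - 2.
Square both sides: 6s - 20 = (s - 2)^2.
Expand and rearrange: s^2 - 10s + 24 = 0.
Solving gives s = 6 or s = 4.
Check each candidate in the original equation:
  s = 6: sqrt(16) = 4, while s - 2 = 4 — valid.
  s = 4: sqrt(4) = 2, while s - 2 = 2 — valid.

s = 4 or s = 6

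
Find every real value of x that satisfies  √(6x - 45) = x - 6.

x = 9

Square both sides: 6x - 45 = (x - 6)².
Expand and rearrange: x² - 18x + 81 = 0.
This gives the repeated root x = 9.
Check in the original equation:
  x = 9: √(9) = 3, while x - 6 = 3 — valid.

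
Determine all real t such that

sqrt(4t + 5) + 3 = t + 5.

Isolate the radical: sqrt(4t + 5) = t + 2.
Square both sides: 4t + 5 = (t + 2)^2.
Expand and rearrange: t^2 - 1 = 0.
Solving gives t = 1 or t = -1.
Check each candidate in the original equation:
  t = 1: sqrt(9) = 3, while t + 2 = 3 — valid.
  t = -1: sqrt(1) = 1, while t + 2 = 1 — valid.

t = -1 or t = 1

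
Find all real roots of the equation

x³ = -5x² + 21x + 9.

Rearrange: x³ + 5x² - 21x - 9 = 0.
Possible rational roots are divisors of -9. Testing x = 3 gives 0, so (x - 3) is a factor.
Divide: x³ + 5x² - 21x - 9 = (x - 3)(x² + 8x + 3).
Apply the quadratic formula to x² + 8x + 3 = 0: x = (-8 ± √52)/2, i.e. x ≈ -0.3944 or x ≈ -7.6056.

x = -7.6056 or x = -0.3944 or x = 3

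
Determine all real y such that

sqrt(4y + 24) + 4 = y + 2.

y = 10

Isolate the radical: sqrt(4y + 24) = y - 2.
Square both sides: 4y + 24 = (y - 2)^2.
Expand and rearrange: y^2 - 8y - 20 = 0.
Solving gives y = 10 or y = -2.
Check each candidate in the original equation:
  y = 10: sqrt(64) = 8, while y - 2 = 8 — valid.
  y = -2: sqrt(16) = 4, while y - 2 = -4 — extraneous.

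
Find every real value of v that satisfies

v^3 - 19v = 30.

Rearrange: v^3 - 19v - 30 = 0.
Possible rational roots are divisors of -30. Testing v = -3 gives 0, so (v + 3) is a factor.
Divide: v^3 - 19v - 30 = (v + 3)(v^2 - 3v - 10).
Factor the quadratic: v = 5 or v = -2.

v = -3 or v = -2 or v = 5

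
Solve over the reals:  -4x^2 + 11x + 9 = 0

x = -0.6599 or x = 3.4099

Discriminant: (11)^2 - 4*(-4)*9 = 265.
Quadratic formula: x = (-11 +/- sqrt(265)) / (-8).
So x = 11/8 - sqrt(265)/8 ~= -0.6599 or x = 11/8 + sqrt(265)/8 ~= 3.4099.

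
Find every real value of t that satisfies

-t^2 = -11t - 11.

t = -0.9226 or t = 11.9226

Rearrange to standard form: -t^2 + 11t + 11 = 0.
Discriminant: (11)^2 - 4*(-1)*11 = 165.
Quadratic formula: t = (-11 +/- sqrt(165)) / (-2).
So t = 11/2 - sqrt(165)/2 ~= -0.9226 or t = 11/2 + sqrt(165)/2 ~= 11.9226.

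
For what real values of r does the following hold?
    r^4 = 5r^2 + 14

Let u = r^2. The equation becomes u^2 - 5u - 14 = 0.
Factor: (u - 7)(u + 2) = 0, so u = 7 or u = -2.
r^2 = 7 gives r = +/-sqrt(7) ~= +/-2.6458.
r^2 = -2 < 0 has no real solution.

r = -2.6458 or r = 2.6458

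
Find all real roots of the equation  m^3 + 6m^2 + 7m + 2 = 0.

Possible rational roots are divisors of 2. Testing m = -1 gives 0, so (m + 1) is a factor.
Divide: m^3 + 6m^2 + 7m + 2 = (m + 1)(m^2 + 5m + 2).
Apply the quadratic formula to m^2 + 5m + 2 = 0: m = (-5 +/- sqrt(17))/2, i.e. m ~= -0.4384 or m ~= -4.5616.

m = -4.5616 or m = -1 or m = -0.4384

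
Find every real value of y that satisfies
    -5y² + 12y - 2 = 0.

Discriminant: (12)² − 4·(-5)·(-2) = 104.
Quadratic formula: y = (-12 ± √104) / (-10).
So y = 6/5 - √(26)/5 ≈ 0.1802 or y = √(26)/5 + 6/5 ≈ 2.2198.

y = 0.1802 or y = 2.2198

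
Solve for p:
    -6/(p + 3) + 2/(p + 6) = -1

Multiply both sides by (p + 3)(p + 6):
-6(p + 6) + 2(p + 3) = -(p + 3)(p + 6).
Expand and collect terms: -p^2 - 5p + 12 = 0.
By the quadratic formula, p = (5 +/- sqrt(73)) / -2, so p ~= -6.772 or p ~= 1.772.
Neither value makes a denominator zero (p != -3, p != -6), so both are valid.

p = -6.772 or p = 1.772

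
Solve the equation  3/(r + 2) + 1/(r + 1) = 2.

Multiply both sides by (r + 2)(r + 1):
3(r + 1) + (r + 2) = 2(r + 2)(r + 1).
Expand and collect terms: 2r^2 + 2r - 1 = 0.
By the quadratic formula, r = (-2 +/- sqrt(12)) / 4, so r ~= 0.366 or r ~= -1.366.
Neither value makes a denominator zero (r != -2, r != -1), so both are valid.

r = -1.366 or r = 0.366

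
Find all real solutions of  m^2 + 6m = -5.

Bring every term to one side: m^2 + 6m + 5 = 0.
Factor: (m + 5)(m + 1) = 0.
So m = -5 or m = -1.

m = -5 or m = -1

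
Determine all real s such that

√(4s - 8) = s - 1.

Square both sides: 4s - 8 = (s - 1)².
Expand and rearrange: s² - 6s + 9 = 0.
This gives the repeated root s = 3.
Check in the original equation:
  s = 3: √(4) = 2, while s - 1 = 2 — valid.

s = 3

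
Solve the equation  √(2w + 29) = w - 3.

w = 10

Square both sides: 2w + 29 = (w - 3)².
Expand and rearrange: w² - 8w - 20 = 0.
Solving gives w = 10 or w = -2.
Check each candidate in the original equation:
  w = 10: √(49) = 7, while w - 3 = 7 — valid.
  w = -2: √(25) = 5, while w - 3 = -5 — extraneous.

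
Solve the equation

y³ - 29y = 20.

y = -5 or y = -0.7016 or y = 5.7016

Rearrange: y³ - 29y - 20 = 0.
Possible rational roots are divisors of -20. Testing y = -5 gives 0, so (y + 5) is a factor.
Divide: y³ - 29y - 20 = (y + 5)(y² - 5y - 4).
Apply the quadratic formula to y² - 5y - 4 = 0: y = (5 ± √41)/2, i.e. y ≈ 5.7016 or y ≈ -0.7016.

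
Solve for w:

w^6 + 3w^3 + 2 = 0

w = -1.2599 or w = -1

Let u = w^3. The equation becomes u^2 + 3u + 2 = 0.
Factor: (u + 1)(u + 2) = 0, so u = -1 or u = -2.
w^3 = -1 gives w = -1.
w^3 = -2 gives w = -(2)^(1/3) ~= -1.2599.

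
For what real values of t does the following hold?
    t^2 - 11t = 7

t = -0.6033 or t = 11.6033

Rearrange to standard form: t^2 - 11t - 7 = 0.
Discriminant: (-11)^2 - 4*1*(-7) = 149.
Quadratic formula: t = (11 +/- sqrt(149)) / 2.
So t = 11/2 + sqrt(149)/2 ~= 11.6033 or t = 11/2 - sqrt(149)/2 ~= -0.6033.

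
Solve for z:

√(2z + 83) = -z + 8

z = -1

Square both sides: 2z + 83 = (-z + 8)².
Expand and rearrange: z² - 18z - 19 = 0.
Solving gives z = 19 or z = -1.
Check each candidate in the original equation:
  z = 19: √(121) = 11, while -z + 8 = -11 — extraneous.
  z = -1: √(81) = 9, while -z + 8 = 9 — valid.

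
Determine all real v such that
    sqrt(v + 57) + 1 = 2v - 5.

v = 7

Isolate the radical: sqrt(v + 57) = 2v - 6.
Square both sides: v + 57 = (2v - 6)^2.
Expand and rearrange: 4v^2 - 25v - 21 = 0.
Solving gives v = 7 or v = -0.75.
Check each candidate in the original equation:
  v = 7: sqrt(64) = 8, while 2v - 6 = 8 — valid.
  v = -0.75: sqrt(56.25) = 7.5, while 2v - 6 = -7.5 — extraneous.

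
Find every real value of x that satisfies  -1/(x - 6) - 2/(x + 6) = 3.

x = -6.6847 or x = 5.6847

Multiply both sides by (x - 6)(x + 6):
-(x + 6) - 2(x - 6) = 3(x - 6)(x + 6).
Expand and collect terms: 3x² + 3x - 114 = 0.
By the quadratic formula, x = (-3 ± √1377) / 6, so x ≈ 5.6847 or x ≈ -6.6847.
Neither value makes a denominator zero (x ≠ 6, x ≠ -6), so both are valid.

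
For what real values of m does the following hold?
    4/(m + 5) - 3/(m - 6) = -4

m = -5.9409 or m = 6.6909

Multiply both sides by (m + 5)(m - 6):
4(m - 6) - 3(m + 5) = -4(m + 5)(m - 6).
Expand and collect terms: -4m² + 3m + 159 = 0.
By the quadratic formula, m = (-3 ± √2553) / -8, so m ≈ -5.9409 or m ≈ 6.6909.
Neither value makes a denominator zero (m ≠ -5, m ≠ 6), so both are valid.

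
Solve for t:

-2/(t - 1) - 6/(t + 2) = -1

t = 0 or t = 7

Multiply both sides by (t - 1)(t + 2):
-2(t + 2) - 6(t - 1) = -(t - 1)(t + 2).
Expand and collect terms: -t^2 + 7t = 0.
Factor or apply the quadratic formula: t = 0 or t = 7.
Neither value makes a denominator zero (t != 1, t != -2), so both are valid.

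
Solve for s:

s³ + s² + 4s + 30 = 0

s = -3

Possible rational roots are divisors of 30. Testing s = -3 gives 0, so (s + 3) is a factor.
Divide: s³ + s² + 4s + 30 = (s + 3)(s² - 2s + 10).
The quadratic s² - 2s + 10 has discriminant -36 < 0, so no further real roots.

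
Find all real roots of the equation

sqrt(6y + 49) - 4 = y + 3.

y = 0

Isolate the radical: sqrt(6y + 49) = y + 7.
Square both sides: 6y + 49 = (y + 7)^2.
Expand and rearrange: y^2 + 8y = 0.
Solving gives y = 0 or y = -8.
Check each candidate in the original equation:
  y = 0: sqrt(49) = 7, while y + 7 = 7 — valid.
  y = -8: sqrt(1) = 1, while y + 7 = -1 — extraneous.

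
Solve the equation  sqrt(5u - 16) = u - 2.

Square both sides: 5u - 16 = (u - 2)^2.
Expand and rearrange: u^2 - 9u + 20 = 0.
Solving gives u = 5 or u = 4.
Check each candidate in the original equation:
  u = 5: sqrt(9) = 3, while u - 2 = 3 — valid.
  u = 4: sqrt(4) = 2, while u - 2 = 2 — valid.

u = 4 or u = 5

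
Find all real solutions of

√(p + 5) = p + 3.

p = -1

Square both sides: p + 5 = (p + 3)².
Expand and rearrange: p² + 5p + 4 = 0.
Solving gives p = -1 or p = -4.
Check each candidate in the original equation:
  p = -1: √(4) = 2, while p + 3 = 2 — valid.
  p = -4: √(1) = 1, while p + 3 = -1 — extraneous.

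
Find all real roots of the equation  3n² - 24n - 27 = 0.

Factor: 3(n + 1)(n - 9) = 0.
So n = -1 or n = 9.

n = -1 or n = 9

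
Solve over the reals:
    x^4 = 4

x = -1.4142 or x = 1.4142

Let u = x^2. The equation becomes u^2 - 4 = 0.
Factor: (u - 2)(u + 2) = 0, so u = 2 or u = -2.
x^2 = 2 gives x = +/-sqrt(2) ~= +/-1.4142.
x^2 = -2 < 0 has no real solution.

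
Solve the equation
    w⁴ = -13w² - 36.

Let u = w². The equation becomes u² + 13u + 36 = 0.
Factor: (u + 9)(u + 4) = 0, so u = -9 or u = -4.
w² = -9 < 0 has no real solution.
w² = -4 < 0 has no real solution.

No real solutions.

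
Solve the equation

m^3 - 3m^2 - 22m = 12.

m = -3 or m = -0.6056 or m = 6.6056

Rearrange: m^3 - 3m^2 - 22m - 12 = 0.
Possible rational roots are divisors of -12. Testing m = -3 gives 0, so (m + 3) is a factor.
Divide: m^3 - 3m^2 - 22m - 12 = (m + 3)(m^2 - 6m - 4).
Apply the quadratic formula to m^2 - 6m - 4 = 0: m = (6 +/- sqrt(52))/2, i.e. m ~= 6.6056 or m ~= -0.6056.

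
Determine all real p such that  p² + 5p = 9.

p = -6.4051 or p = 1.4051

Rearrange to standard form: p² + 5p - 9 = 0.
Discriminant: (5)² − 4·1·(-9) = 61.
Quadratic formula: p = (-5 ± √61) / 2.
So p = -5/2 + √(61)/2 ≈ 1.4051 or p = -√(61)/2 - 5/2 ≈ -6.4051.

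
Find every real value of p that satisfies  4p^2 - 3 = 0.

p = -0.866 or p = 0.866

Discriminant: (0)^2 - 4*4*(-3) = 48.
Quadratic formula: p = (0 +/- sqrt(48)) / 8.
So p = sqrt(3)/2 ~= 0.866 or p = -sqrt(3)/2 ~= -0.866.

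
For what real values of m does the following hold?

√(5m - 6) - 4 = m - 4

m = 2 or m = 3

Isolate the radical: √(5m - 6) = m.
Square both sides: 5m - 6 = (m)².
Expand and rearrange: m² - 5m + 6 = 0.
Solving gives m = 3 or m = 2.
Check each candidate in the original equation:
  m = 3: √(9) = 3, while m = 3 — valid.
  m = 2: √(4) = 2, while m = 2 — valid.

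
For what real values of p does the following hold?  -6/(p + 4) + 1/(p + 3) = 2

Multiply both sides by (p + 4)(p + 3):
-6(p + 3) + (p + 4) = 2(p + 4)(p + 3).
Expand and collect terms: 2p² + 19p + 38 = 0.
By the quadratic formula, p = (-19 ± √57) / 4, so p ≈ -2.8625 or p ≈ -6.6375.
Neither value makes a denominator zero (p ≠ -4, p ≠ -3), so both are valid.

p = -6.6375 or p = -2.8625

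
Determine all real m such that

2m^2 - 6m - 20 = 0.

Factor: 2(m + 2)(m - 5) = 0.
So m = -2 or m = 5.

m = -2 or m = 5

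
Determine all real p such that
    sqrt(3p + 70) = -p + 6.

p = -2

Square both sides: 3p + 70 = (-p + 6)^2.
Expand and rearrange: p^2 - 15p - 34 = 0.
Solving gives p = 17 or p = -2.
Check each candidate in the original equation:
  p = 17: sqrt(121) = 11, while -p + 6 = -11 — extraneous.
  p = -2: sqrt(64) = 8, while -p + 6 = 8 — valid.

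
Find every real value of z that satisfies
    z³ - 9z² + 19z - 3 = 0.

z = 0.1716 or z = 3 or z = 5.8284

Possible rational roots are divisors of -3. Testing z = 3 gives 0, so (z - 3) is a factor.
Divide: z³ - 9z² + 19z - 3 = (z - 3)(z² - 6z + 1).
Apply the quadratic formula to z² - 6z + 1 = 0: z = (6 ± √32)/2, i.e. z ≈ 5.8284 or z ≈ 0.1716.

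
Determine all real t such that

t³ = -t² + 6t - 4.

Rearrange: t³ + t² - 6t + 4 = 0.
Possible rational roots are divisors of 4. Testing t = 1 gives 0, so (t - 1) is a factor.
Divide: t³ + t² - 6t + 4 = (t - 1)(t² + 2t - 4).
Apply the quadratic formula to t² + 2t - 4 = 0: t = (-2 ± √20)/2, i.e. t ≈ 1.2361 or t ≈ -3.2361.

t = -3.2361 or t = 1 or t = 1.2361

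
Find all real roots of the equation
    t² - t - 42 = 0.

Factor: (t - 7)(t + 6) = 0.
So t = 7 or t = -6.

t = -6 or t = 7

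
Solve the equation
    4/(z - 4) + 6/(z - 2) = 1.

z = 3.101 or z = 12.899

Multiply both sides by (z - 4)(z - 2):
4(z - 2) + 6(z - 4) = (z - 4)(z - 2).
Expand and collect terms: z^2 - 16z + 40 = 0.
By the quadratic formula, z = (16 +/- sqrt(96)) / 2, so z ~= 12.899 or z ~= 3.101.
Neither value makes a denominator zero (z != 4, z != 2), so both are valid.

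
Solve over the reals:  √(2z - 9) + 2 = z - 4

z = 9

Isolate the radical: √(2z - 9) = z - 6.
Square both sides: 2z - 9 = (z - 6)².
Expand and rearrange: z² - 14z + 45 = 0.
Solving gives z = 9 or z = 5.
Check each candidate in the original equation:
  z = 9: √(9) = 3, while z - 6 = 3 — valid.
  z = 5: √(1) = 1, while z - 6 = -1 — extraneous.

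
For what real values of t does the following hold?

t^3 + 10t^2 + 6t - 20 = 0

t = -9.099 or t = -2 or t = 1.099

Possible rational roots are divisors of -20. Testing t = -2 gives 0, so (t + 2) is a factor.
Divide: t^3 + 10t^2 + 6t - 20 = (t + 2)(t^2 + 8t - 10).
Apply the quadratic formula to t^2 + 8t - 10 = 0: t = (-8 +/- sqrt(104))/2, i.e. t ~= 1.099 or t ~= -9.099.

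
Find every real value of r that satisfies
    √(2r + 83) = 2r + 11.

Square both sides: 2r + 83 = (2r + 11)².
Expand and rearrange: 4r² + 42r + 38 = 0.
Solving gives r = -1 or r = -9.5.
Check each candidate in the original equation:
  r = -1: √(81) = 9, while 2r + 11 = 9 — valid.
  r = -9.5: √(64) = 8, while 2r + 11 = -8 — extraneous.

r = -1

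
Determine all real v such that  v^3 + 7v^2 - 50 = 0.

Possible rational roots are divisors of -50. Testing v = -5 gives 0, so (v + 5) is a factor.
Divide: v^3 + 7v^2 - 50 = (v + 5)(v^2 + 2v - 10).
Apply the quadratic formula to v^2 + 2v - 10 = 0: v = (-2 +/- sqrt(44))/2, i.e. v ~= 2.3166 or v ~= -4.3166.

v = -5 or v = -4.3166 or v = 2.3166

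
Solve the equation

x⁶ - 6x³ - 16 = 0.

x = -1.2599 or x = 2

Let u = x³. The equation becomes u² - 6u - 16 = 0.
Factor: (u + 2)(u - 8) = 0, so u = -2 or u = 8.
x³ = -2 gives x = -∛(2) ≈ -1.2599.
x³ = 8 gives x = 2.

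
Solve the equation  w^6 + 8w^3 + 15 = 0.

w = -1.71 or w = -1.4422

Let u = w^3. The equation becomes u^2 + 8u + 15 = 0.
Factor: (u + 5)(u + 3) = 0, so u = -5 or u = -3.
w^3 = -5 gives w = -(5)^(1/3) ~= -1.71.
w^3 = -3 gives w = -(3)^(1/3) ~= -1.4422.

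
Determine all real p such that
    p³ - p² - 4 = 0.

Possible rational roots are divisors of -4. Testing p = 2 gives 0, so (p - 2) is a factor.
Divide: p³ - p² - 4 = (p - 2)(p² + p + 2).
The quadratic p² + p + 2 has discriminant -7 < 0, so no further real roots.

p = 2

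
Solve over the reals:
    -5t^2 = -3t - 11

t = -1.2133 or t = 1.8133

Rearrange to standard form: -5t^2 + 3t + 11 = 0.
Discriminant: (3)^2 - 4*(-5)*11 = 229.
Quadratic formula: t = (-3 +/- sqrt(229)) / (-10).
So t = 3/10 - sqrt(229)/10 ~= -1.2133 or t = 3/10 + sqrt(229)/10 ~= 1.8133.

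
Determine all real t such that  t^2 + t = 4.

t = -2.5616 or t = 1.5616

Rearrange to standard form: t^2 + t - 4 = 0.
Discriminant: (1)^2 - 4*1*(-4) = 17.
Quadratic formula: t = (-1 +/- sqrt(17)) / 2.
So t = -1/2 + sqrt(17)/2 ~= 1.5616 or t = -sqrt(17)/2 - 1/2 ~= -2.5616.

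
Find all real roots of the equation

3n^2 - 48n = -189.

n = 7 or n = 9

Bring every term to one side: 3n^2 - 48n + 189 = 0.
Factor: 3(n - 7)(n - 9) = 0.
So n = 7 or n = 9.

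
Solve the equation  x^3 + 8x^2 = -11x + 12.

Rearrange: x^3 + 8x^2 + 11x - 12 = 0.
Possible rational roots are divisors of -12. Testing x = -3 gives 0, so (x + 3) is a factor.
Divide: x^3 + 8x^2 + 11x - 12 = (x + 3)(x^2 + 5x - 4).
Apply the quadratic formula to x^2 + 5x - 4 = 0: x = (-5 +/- sqrt(41))/2, i.e. x ~= 0.7016 or x ~= -5.7016.

x = -5.7016 or x = -3 or x = 0.7016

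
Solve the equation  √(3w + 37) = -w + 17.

w = 9

Square both sides: 3w + 37 = (-w + 17)².
Expand and rearrange: w² - 37w + 252 = 0.
Solving gives w = 28 or w = 9.
Check each candidate in the original equation:
  w = 28: √(121) = 11, while -w + 17 = -11 — extraneous.
  w = 9: √(64) = 8, while -w + 17 = 8 — valid.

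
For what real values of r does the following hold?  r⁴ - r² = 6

Let u = r². The equation becomes u² - u - 6 = 0.
Factor: (u + 2)(u - 3) = 0, so u = -2 or u = 3.
r² = -2 < 0 has no real solution.
r² = 3 gives r = ±√(3) ≈ ±1.7321.

r = -1.7321 or r = 1.7321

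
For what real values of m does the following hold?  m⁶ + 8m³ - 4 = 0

m = -2.0386 or m = 0.7787

Let u = m³. The equation becomes u² + 8u - 4 = 0.
By the quadratic formula, u = -4 + 2·√(5) or u = -2·√(5) - 4.
m³ = -4 + 2·√(5) gives m = ∛(-4 + 2·√(5)) ≈ 0.7787.
m³ = -2·√(5) - 4 gives m = -∛(4 + 2·√(5)) ≈ -2.0386.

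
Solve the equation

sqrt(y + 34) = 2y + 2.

Square both sides: y + 34 = (2y + 2)^2.
Expand and rearrange: 4y^2 + 7y - 30 = 0.
Solving gives y = 2 or y = -3.75.
Check each candidate in the original equation:
  y = 2: sqrt(36) = 6, while 2y + 2 = 6 — valid.
  y = -3.75: sqrt(30.25) = 5.5, while 2y + 2 = -5.5 — extraneous.

y = 2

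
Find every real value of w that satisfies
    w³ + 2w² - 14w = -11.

w = -5.1401 or w = 1 or w = 2.1401

Rearrange: w³ + 2w² - 14w + 11 = 0.
Possible rational roots are divisors of 11. Testing w = 1 gives 0, so (w - 1) is a factor.
Divide: w³ + 2w² - 14w + 11 = (w - 1)(w² + 3w - 11).
Apply the quadratic formula to w² + 3w - 11 = 0: w = (-3 ± √53)/2, i.e. w ≈ 2.1401 or w ≈ -5.1401.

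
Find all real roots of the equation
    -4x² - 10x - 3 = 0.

Discriminant: (-10)² − 4·(-4)·(-3) = 52.
Quadratic formula: x = (10 ± √52) / (-8).
So x = -5/4 - √(13)/4 ≈ -2.1514 or x = -5/4 + √(13)/4 ≈ -0.3486.

x = -2.1514 or x = -0.3486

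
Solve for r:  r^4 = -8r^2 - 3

No real solutions.

Let u = r^2. The equation becomes u^2 + 8u + 3 = 0.
By the quadratic formula, u = -4 + sqrt(13) or u = -4 - sqrt(13).
r^2 = -4 + sqrt(13) < 0 has no real solution.
r^2 = -4 - sqrt(13) < 0 has no real solution.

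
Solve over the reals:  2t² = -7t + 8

t = -4.4075 or t = 0.9075

Rearrange to standard form: 2t² + 7t - 8 = 0.
Discriminant: (7)² − 4·2·(-8) = 113.
Quadratic formula: t = (-7 ± √113) / 4.
So t = -7/4 + √(113)/4 ≈ 0.9075 or t = -√(113)/4 - 7/4 ≈ -4.4075.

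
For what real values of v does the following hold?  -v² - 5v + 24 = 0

Factor: -1(v + 8)(v - 3) = 0.
So v = -8 or v = 3.

v = -8 or v = 3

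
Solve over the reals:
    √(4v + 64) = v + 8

Square both sides: 4v + 64 = (v + 8)².
Expand and rearrange: v² + 12v = 0.
Solving gives v = 0 or v = -12.
Check each candidate in the original equation:
  v = 0: √(64) = 8, while v + 8 = 8 — valid.
  v = -12: √(16) = 4, while v + 8 = -4 — extraneous.

v = 0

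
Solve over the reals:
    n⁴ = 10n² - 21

Let u = n². The equation becomes u² - 10u + 21 = 0.
Factor: (u - 3)(u - 7) = 0, so u = 3 or u = 7.
n² = 3 gives n = ±√(3) ≈ ±1.7321.
n² = 7 gives n = ±√(7) ≈ ±2.6458.

n = -2.6458 or n = -1.7321 or n = 1.7321 or n = 2.6458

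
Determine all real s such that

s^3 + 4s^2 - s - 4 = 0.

s = -4 or s = -1 or s = 1

Possible rational roots are divisors of -4. Testing s = 1 gives 0, so (s - 1) is a factor.
Divide: s^3 + 4s^2 - s - 4 = (s - 1)(s^2 + 5s + 4).
Factor the quadratic: s = -1 or s = -4.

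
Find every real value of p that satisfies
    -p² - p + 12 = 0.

p = -4 or p = 3

Factor: -1(p + 4)(p - 3) = 0.
So p = -4 or p = 3.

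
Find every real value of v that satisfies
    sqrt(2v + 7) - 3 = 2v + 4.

Isolate the radical: sqrt(2v + 7) = 2v + 7.
Square both sides: 2v + 7 = (2v + 7)^2.
Expand and rearrange: 4v^2 + 26v + 42 = 0.
Solving gives v = -3 or v = -3.5.
Check each candidate in the original equation:
  v = -3: sqrt(1) = 1, while 2v + 7 = 1 — valid.
  v = -3.5: sqrt(0) = 0, while 2v + 7 = 0 — valid.

v = -3.5 or v = -3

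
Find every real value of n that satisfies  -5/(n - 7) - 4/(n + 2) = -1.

Multiply both sides by (n - 7)(n + 2):
-5(n + 2) - 4(n - 7) = -(n - 7)(n + 2).
Expand and collect terms: -n² + 14n - 4 = 0.
By the quadratic formula, n = (-14 ± √180) / -2, so n ≈ 0.2918 or n ≈ 13.7082.
Neither value makes a denominator zero (n ≠ 7, n ≠ -2), so both are valid.

n = 0.2918 or n = 13.7082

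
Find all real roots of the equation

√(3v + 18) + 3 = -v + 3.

Isolate the radical: √(3v + 18) = -v.
Square both sides: 3v + 18 = (-v)².
Expand and rearrange: v² - 3v - 18 = 0.
Solving gives v = 6 or v = -3.
Check each candidate in the original equation:
  v = 6: √(36) = 6, while -v = -6 — extraneous.
  v = -3: √(9) = 3, while -v = 3 — valid.

v = -3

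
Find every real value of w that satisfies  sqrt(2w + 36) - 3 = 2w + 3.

w = 0

Isolate the radical: sqrt(2w + 36) = 2w + 6.
Square both sides: 2w + 36 = (2w + 6)^2.
Expand and rearrange: 4w^2 + 22w = 0.
Solving gives w = 0 or w = -5.5.
Check each candidate in the original equation:
  w = 0: sqrt(36) = 6, while 2w + 6 = 6 — valid.
  w = -5.5: sqrt(25) = 5, while 2w + 6 = -5 — extraneous.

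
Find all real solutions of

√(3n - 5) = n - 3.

Square both sides: 3n - 5 = (n - 3)².
Expand and rearrange: n² - 9n + 14 = 0.
Solving gives n = 7 or n = 2.
Check each candidate in the original equation:
  n = 7: √(16) = 4, while n - 3 = 4 — valid.
  n = 2: √(1) = 1, while n - 3 = -1 — extraneous.

n = 7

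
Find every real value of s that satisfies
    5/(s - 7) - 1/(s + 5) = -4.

Multiply both sides by (s - 7)(s + 5):
5(s + 5) - (s - 7) = -4(s - 7)(s + 5).
Expand and collect terms: -4s² + 4s + 108 = 0.
By the quadratic formula, s = (-4 ± √1744) / -8, so s ≈ -4.7202 or s ≈ 5.7202.
Neither value makes a denominator zero (s ≠ 7, s ≠ -5), so both are valid.

s = -4.7202 or s = 5.7202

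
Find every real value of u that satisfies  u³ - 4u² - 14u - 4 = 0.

u = -2 or u = -0.3166 or u = 6.3166

Possible rational roots are divisors of -4. Testing u = -2 gives 0, so (u + 2) is a factor.
Divide: u³ - 4u² - 14u - 4 = (u + 2)(u² - 6u - 2).
Apply the quadratic formula to u² - 6u - 2 = 0: u = (6 ± √44)/2, i.e. u ≈ 6.3166 or u ≈ -0.3166.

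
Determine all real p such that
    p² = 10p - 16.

Bring every term to one side: p² - 10p + 16 = 0.
Factor: (p - 2)(p - 8) = 0.
So p = 2 or p = 8.

p = 2 or p = 8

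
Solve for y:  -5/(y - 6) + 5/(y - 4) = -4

y = 3.1292 or y = 6.8708

Multiply both sides by (y - 6)(y - 4):
-5(y - 4) + 5(y - 6) = -4(y - 6)(y - 4).
Expand and collect terms: -4y² + 40y - 86 = 0.
By the quadratic formula, y = (-40 ± √224) / -8, so y ≈ 3.1292 or y ≈ 6.8708.
Neither value makes a denominator zero (y ≠ 6, y ≠ 4), so both are valid.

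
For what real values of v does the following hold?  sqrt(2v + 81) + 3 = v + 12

Isolate the radical: sqrt(2v + 81) = v + 9.
Square both sides: 2v + 81 = (v + 9)^2.
Expand and rearrange: v^2 + 16v = 0.
Solving gives v = 0 or v = -16.
Check each candidate in the original equation:
  v = 0: sqrt(81) = 9, while v + 9 = 9 — valid.
  v = -16: sqrt(49) = 7, while v + 9 = -7 — extraneous.

v = 0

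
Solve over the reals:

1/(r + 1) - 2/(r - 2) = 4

r = -0.693 or r = 1.443

Multiply both sides by (r + 1)(r - 2):
(r - 2) - 2(r + 1) = 4(r + 1)(r - 2).
Expand and collect terms: 4r^2 - 3r - 4 = 0.
By the quadratic formula, r = (3 +/- sqrt(73)) / 8, so r ~= 1.443 or r ~= -0.693.
Neither value makes a denominator zero (r != -1, r != 2), so both are valid.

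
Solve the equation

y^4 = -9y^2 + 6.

y = -0.7896 or y = 0.7896

Let u = y^2. The equation becomes u^2 + 9u - 6 = 0.
By the quadratic formula, u = -9/2 + sqrt(105)/2 or u = -sqrt(105)/2 - 9/2.
y^2 = -9/2 + sqrt(105)/2 gives y = +/-sqrt(-9/2 + sqrt(105)/2) ~= +/-0.7896.
y^2 = -sqrt(105)/2 - 9/2 < 0 has no real solution.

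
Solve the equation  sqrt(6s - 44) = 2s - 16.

s = 10

Square both sides: 6s - 44 = (2s - 16)^2.
Expand and rearrange: 4s^2 - 70s + 300 = 0.
Solving gives s = 10 or s = 7.5.
Check each candidate in the original equation:
  s = 10: sqrt(16) = 4, while 2s - 16 = 4 — valid.
  s = 7.5: sqrt(1) = 1, while 2s - 16 = -1 — extraneous.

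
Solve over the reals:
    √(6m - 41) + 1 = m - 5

m = 7 or m = 11

Isolate the radical: √(6m - 41) = m - 6.
Square both sides: 6m - 41 = (m - 6)².
Expand and rearrange: m² - 18m + 77 = 0.
Solving gives m = 11 or m = 7.
Check each candidate in the original equation:
  m = 11: √(25) = 5, while m - 6 = 5 — valid.
  m = 7: √(1) = 1, while m - 6 = 1 — valid.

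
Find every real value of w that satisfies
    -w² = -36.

Bring every term to one side: -w² + 36 = 0.
Factor: -1(w + 6)(w - 6) = 0.
So w = -6 or w = 6.

w = -6 or w = 6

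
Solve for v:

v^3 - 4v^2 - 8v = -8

Rearrange: v^3 - 4v^2 - 8v + 8 = 0.
Possible rational roots are divisors of 8. Testing v = -2 gives 0, so (v + 2) is a factor.
Divide: v^3 - 4v^2 - 8v + 8 = (v + 2)(v^2 - 6v + 4).
Apply the quadratic formula to v^2 - 6v + 4 = 0: v = (6 +/- sqrt(20))/2, i.e. v ~= 5.2361 or v ~= 0.7639.

v = -2 or v = 0.7639 or v = 5.2361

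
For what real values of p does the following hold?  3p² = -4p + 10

p = -2.6103 or p = 1.277

Rearrange to standard form: 3p² + 4p - 10 = 0.
Discriminant: (4)² − 4·3·(-10) = 136.
Quadratic formula: p = (-4 ± √136) / 6.
So p = -2/3 + √(34)/3 ≈ 1.277 or p = -√(34)/3 - 2/3 ≈ -2.6103.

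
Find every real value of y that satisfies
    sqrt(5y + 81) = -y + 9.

Square both sides: 5y + 81 = (-y + 9)^2.
Expand and rearrange: y^2 - 23y = 0.
Solving gives y = 23 or y = 0.
Check each candidate in the original equation:
  y = 23: sqrt(196) = 14, while -y + 9 = -14 — extraneous.
  y = 0: sqrt(81) = 9, while -y + 9 = 9 — valid.

y = 0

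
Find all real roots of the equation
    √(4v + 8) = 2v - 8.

v = 7

Square both sides: 4v + 8 = (2v - 8)².
Expand and rearrange: 4v² - 36v + 56 = 0.
Solving gives v = 7 or v = 2.
Check each candidate in the original equation:
  v = 7: √(36) = 6, while 2v - 8 = 6 — valid.
  v = 2: √(16) = 4, while 2v - 8 = -4 — extraneous.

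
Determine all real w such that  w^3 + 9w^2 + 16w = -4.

w = -6.7016 or w = -2 or w = -0.2984

Rearrange: w^3 + 9w^2 + 16w + 4 = 0.
Possible rational roots are divisors of 4. Testing w = -2 gives 0, so (w + 2) is a factor.
Divide: w^3 + 9w^2 + 16w + 4 = (w + 2)(w^2 + 7w + 2).
Apply the quadratic formula to w^2 + 7w + 2 = 0: w = (-7 +/- sqrt(41))/2, i.e. w ~= -0.2984 or w ~= -6.7016.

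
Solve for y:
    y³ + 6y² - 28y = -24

y = -9.2915 or y = 1.2915 or y = 2

Rearrange: y³ + 6y² - 28y + 24 = 0.
Possible rational roots are divisors of 24. Testing y = 2 gives 0, so (y - 2) is a factor.
Divide: y³ + 6y² - 28y + 24 = (y - 2)(y² + 8y - 12).
Apply the quadratic formula to y² + 8y - 12 = 0: y = (-8 ± √112)/2, i.e. y ≈ 1.2915 or y ≈ -9.2915.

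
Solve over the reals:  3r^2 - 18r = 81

r = -3 or r = 9

Bring every term to one side: 3r^2 - 18r - 81 = 0.
Factor: 3(r - 9)(r + 3) = 0.
So r = 9 or r = -3.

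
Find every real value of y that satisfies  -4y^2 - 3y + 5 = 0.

y = -1.5542 or y = 0.8042

Discriminant: (-3)^2 - 4*(-4)*5 = 89.
Quadratic formula: y = (3 +/- sqrt(89)) / (-8).
So y = -sqrt(89)/8 - 3/8 ~= -1.5542 or y = -3/8 + sqrt(89)/8 ~= 0.8042.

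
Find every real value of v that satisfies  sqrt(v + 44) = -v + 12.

Square both sides: v + 44 = (-v + 12)^2.
Expand and rearrange: v^2 - 25v + 100 = 0.
Solving gives v = 20 or v = 5.
Check each candidate in the original equation:
  v = 20: sqrt(64) = 8, while -v + 12 = -8 — extraneous.
  v = 5: sqrt(49) = 7, while -v + 12 = 7 — valid.

v = 5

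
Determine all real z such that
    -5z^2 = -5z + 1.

Rearrange to standard form: -5z^2 + 5z - 1 = 0.
Discriminant: (5)^2 - 4*(-5)*(-1) = 5.
Quadratic formula: z = (-5 +/- sqrt(5)) / (-10).
So z = 1/2 - sqrt(5)/10 ~= 0.2764 or z = sqrt(5)/10 + 1/2 ~= 0.7236.

z = 0.2764 or z = 0.7236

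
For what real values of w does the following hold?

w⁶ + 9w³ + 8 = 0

w = -2 or w = -1

Let u = w³. The equation becomes u² + 9u + 8 = 0.
Factor: (u + 8)(u + 1) = 0, so u = -8 or u = -1.
w³ = -8 gives w = -2.
w³ = -1 gives w = -1.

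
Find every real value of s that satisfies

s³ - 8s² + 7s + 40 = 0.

Possible rational roots are divisors of 40. Testing s = 5 gives 0, so (s - 5) is a factor.
Divide: s³ - 8s² + 7s + 40 = (s - 5)(s² - 3s - 8).
Apply the quadratic formula to s² - 3s - 8 = 0: s = (3 ± √41)/2, i.e. s ≈ 4.7016 or s ≈ -1.7016.

s = -1.7016 or s = 4.7016 or s = 5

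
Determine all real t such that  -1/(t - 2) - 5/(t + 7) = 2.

t = -9.6125 or t = 1.6125

Multiply both sides by (t - 2)(t + 7):
-(t + 7) - 5(t - 2) = 2(t - 2)(t + 7).
Expand and collect terms: 2t^2 + 16t - 31 = 0.
By the quadratic formula, t = (-16 +/- sqrt(504)) / 4, so t ~= 1.6125 or t ~= -9.6125.
Neither value makes a denominator zero (t != 2, t != -7), so both are valid.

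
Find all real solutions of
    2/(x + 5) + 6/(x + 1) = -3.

Multiply both sides by (x + 5)(x + 1):
2(x + 1) + 6(x + 5) = -3(x + 5)(x + 1).
Expand and collect terms: -3x² - 26x - 47 = 0.
By the quadratic formula, x = (26 ± √112) / -6, so x ≈ -6.0972 or x ≈ -2.5695.
Neither value makes a denominator zero (x ≠ -5, x ≠ -1), so both are valid.

x = -6.0972 or x = -2.5695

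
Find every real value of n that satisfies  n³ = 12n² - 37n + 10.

n = 0.2984 or n = 5 or n = 6.7016

Rearrange: n³ - 12n² + 37n - 10 = 0.
Possible rational roots are divisors of -10. Testing n = 5 gives 0, so (n - 5) is a factor.
Divide: n³ - 12n² + 37n - 10 = (n - 5)(n² - 7n + 2).
Apply the quadratic formula to n² - 7n + 2 = 0: n = (7 ± √41)/2, i.e. n ≈ 6.7016 or n ≈ 0.2984.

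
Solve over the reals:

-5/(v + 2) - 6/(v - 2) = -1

v = -0.5208 or v = 11.5208

Multiply both sides by (v + 2)(v - 2):
-5(v - 2) - 6(v + 2) = -(v + 2)(v - 2).
Expand and collect terms: -v² + 11v + 6 = 0.
By the quadratic formula, v = (-11 ± √145) / -2, so v ≈ -0.5208 or v ≈ 11.5208.
Neither value makes a denominator zero (v ≠ -2, v ≠ 2), so both are valid.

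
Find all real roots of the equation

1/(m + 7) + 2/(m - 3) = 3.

m = -6.6881 or m = 3.6881

Multiply both sides by (m + 7)(m - 3):
(m - 3) + 2(m + 7) = 3(m + 7)(m - 3).
Expand and collect terms: 3m^2 + 9m - 74 = 0.
By the quadratic formula, m = (-9 +/- sqrt(969)) / 6, so m ~= 3.6881 or m ~= -6.6881.
Neither value makes a denominator zero (m != -7, m != 3), so both are valid.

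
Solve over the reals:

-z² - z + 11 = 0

Discriminant: (-1)² − 4·(-1)·11 = 45.
Quadratic formula: z = (1 ± √45) / (-2).
So z = -3·√(5)/2 - 1/2 ≈ -3.8541 or z = -1/2 + 3·√(5)/2 ≈ 2.8541.

z = -3.8541 or z = 2.8541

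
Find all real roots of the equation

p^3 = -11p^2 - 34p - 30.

p = -6.4495 or p = -3 or p = -1.5505

Rearrange: p^3 + 11p^2 + 34p + 30 = 0.
Possible rational roots are divisors of 30. Testing p = -3 gives 0, so (p + 3) is a factor.
Divide: p^3 + 11p^2 + 34p + 30 = (p + 3)(p^2 + 8p + 10).
Apply the quadratic formula to p^2 + 8p + 10 = 0: p = (-8 +/- sqrt(24))/2, i.e. p ~= -1.5505 or p ~= -6.4495.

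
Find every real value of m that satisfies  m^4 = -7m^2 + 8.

Let u = m^2. The equation becomes u^2 + 7u - 8 = 0.
Factor: (u + 8)(u - 1) = 0, so u = -8 or u = 1.
m^2 = -8 < 0 has no real solution.
m^2 = 1 gives m = +/-1.

m = -1 or m = 1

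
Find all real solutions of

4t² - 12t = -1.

t = 0.0858 or t = 2.9142

Rearrange to standard form: 4t² - 12t + 1 = 0.
Discriminant: (-12)² − 4·4·1 = 128.
Quadratic formula: t = (12 ± √128) / 8.
So t = √(2) + 3/2 ≈ 2.9142 or t = 3/2 - √(2) ≈ 0.0858.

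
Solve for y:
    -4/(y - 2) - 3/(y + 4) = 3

Multiply both sides by (y - 2)(y + 4):
-4(y + 4) - 3(y - 2) = 3(y - 2)(y + 4).
Expand and collect terms: 3y^2 + 13y - 14 = 0.
By the quadratic formula, y = (-13 +/- sqrt(337)) / 6, so y ~= 0.8929 or y ~= -5.2263.
Neither value makes a denominator zero (y != 2, y != -4), so both are valid.

y = -5.2263 or y = 0.8929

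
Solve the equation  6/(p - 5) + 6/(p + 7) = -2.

Multiply both sides by (p - 5)(p + 7):
6(p + 7) + 6(p - 5) = -2(p - 5)(p + 7).
Expand and collect terms: -2p^2 - 16p + 58 = 0.
By the quadratic formula, p = (16 +/- sqrt(720)) / -4, so p ~= -10.7082 or p ~= 2.7082.
Neither value makes a denominator zero (p != 5, p != -7), so both are valid.

p = -10.7082 or p = 2.7082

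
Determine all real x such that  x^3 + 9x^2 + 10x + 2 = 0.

x = -7.7417 or x = -1 or x = -0.2583

Possible rational roots are divisors of 2. Testing x = -1 gives 0, so (x + 1) is a factor.
Divide: x^3 + 9x^2 + 10x + 2 = (x + 1)(x^2 + 8x + 2).
Apply the quadratic formula to x^2 + 8x + 2 = 0: x = (-8 +/- sqrt(56))/2, i.e. x ~= -0.2583 or x ~= -7.7417.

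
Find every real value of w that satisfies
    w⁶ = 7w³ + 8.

Let u = w³. The equation becomes u² - 7u - 8 = 0.
Factor: (u - 8)(u + 1) = 0, so u = 8 or u = -1.
w³ = 8 gives w = 2.
w³ = -1 gives w = -1.

w = -1 or w = 2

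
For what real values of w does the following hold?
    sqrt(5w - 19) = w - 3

w = 4 or w = 7

Square both sides: 5w - 19 = (w - 3)^2.
Expand and rearrange: w^2 - 11w + 28 = 0.
Solving gives w = 7 or w = 4.
Check each candidate in the original equation:
  w = 7: sqrt(16) = 4, while w - 3 = 4 — valid.
  w = 4: sqrt(1) = 1, while w - 3 = 1 — valid.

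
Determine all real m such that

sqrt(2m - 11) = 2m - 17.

Square both sides: 2m - 11 = (2m - 17)^2.
Expand and rearrange: 4m^2 - 70m + 300 = 0.
Solving gives m = 10 or m = 7.5.
Check each candidate in the original equation:
  m = 10: sqrt(9) = 3, while 2m - 17 = 3 — valid.
  m = 7.5: sqrt(4) = 2, while 2m - 17 = -2 — extraneous.

m = 10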